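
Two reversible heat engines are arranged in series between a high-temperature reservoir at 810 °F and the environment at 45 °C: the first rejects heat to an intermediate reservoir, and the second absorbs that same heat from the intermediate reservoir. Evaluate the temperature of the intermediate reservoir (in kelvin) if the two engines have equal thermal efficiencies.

T_H = 810 °F → (810 − 32) × 5/9 = 432.22 °C = 705.37 K.
T_C = 45 °C → 45 + 273.15 = 318.15 K.
Equal efficiencies require 1 − T_m/T_H = 1 − T_C/T_m, i.e. T_m/T_H = T_C/T_m, so T_m = √(T_H·T_C) = √(705.37 × 318.15) = 473.7 K.

T_m ≈ 473.7 K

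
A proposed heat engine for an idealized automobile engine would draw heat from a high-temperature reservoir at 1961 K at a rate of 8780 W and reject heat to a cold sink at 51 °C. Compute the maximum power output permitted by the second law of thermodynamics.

Ẇ_max ≈ 7329 W

T_C = 51 °C → 51 + 273.15 = 324.15 K.
No engine can exceed the Carnot limit: η_max = 1 − T_C/T_H = 1 − 324.15/1961.00 = 0.8347.
W_max = η_max · Q_H = 0.8347 × 8780 = 7329 W.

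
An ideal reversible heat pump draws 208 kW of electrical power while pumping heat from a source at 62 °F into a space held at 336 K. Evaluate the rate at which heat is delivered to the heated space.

T_C = 62 °F → (62 − 32) × 5/9 = 16.67 °C = 289.82 K.
For a reversible heat pump, COP_HP = T_H/(T_H − T_C) = 336.00/46.18 = 7.2754.
Q_H = COP_HP · W = 7.2754 × 208 = 1510 kW.

Q̇_H ≈ 1510 kW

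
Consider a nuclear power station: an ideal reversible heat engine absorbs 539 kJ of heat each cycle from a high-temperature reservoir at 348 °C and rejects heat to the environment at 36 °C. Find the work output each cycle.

T_H = 348 °C → 348 + 273.15 = 621.15 K.
T_C = 36 °C → 36 + 273.15 = 309.15 K.
Carnot efficiency: η = 1 − T_C/T_H = 1 − 309.15/621.15 = 0.5023.
W = η·Q_H = 0.5023 × 539 = 270.7 kJ.

W ≈ 270.7 kJ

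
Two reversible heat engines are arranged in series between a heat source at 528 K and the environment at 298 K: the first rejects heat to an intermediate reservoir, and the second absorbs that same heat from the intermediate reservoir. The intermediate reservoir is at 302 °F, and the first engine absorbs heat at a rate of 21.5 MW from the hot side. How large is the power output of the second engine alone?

T_m = 302 °F → (302 − 32) × 5/9 = 150.00 °C = 423.15 K.
Heat entering the second stage: Q_m = Q_H·(T_m/T_H) = 21.5 × 423.15/528.00 = 17.2 MW.
Second-stage efficiency η₂ = 1 − T_C/T_m = 1 − 298.00/423.15 = 0.2958, so W₂ = η₂·Q_m = 5.10 MW.

Ẇ₂ ≈ 5.10 MW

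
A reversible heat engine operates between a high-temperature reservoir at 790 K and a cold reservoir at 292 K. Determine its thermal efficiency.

η ≈ 0.630

For a reversible engine, η = 1 − T_C/T_H = 1 − 292.00/790.00 = 0.630.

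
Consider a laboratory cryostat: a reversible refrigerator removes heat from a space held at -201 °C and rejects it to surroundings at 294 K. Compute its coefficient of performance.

T_C = -201 °C → -201 + 273.15 = 72.15 K.
Carnot COP: COP_R = T_C/(T_H − T_C) = 72.15/(294.00 − 72.15) = 0.325.

COP_R ≈ 0.325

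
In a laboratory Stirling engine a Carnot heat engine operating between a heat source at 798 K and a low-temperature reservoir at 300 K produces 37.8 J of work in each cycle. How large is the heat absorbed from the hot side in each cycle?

Q_H ≈ 60.6 J

η_rev = 1 − T_C/T_H = 1 − 300.00/798.00 = 0.6241.
Q_H = W/η = 37.8/0.6241 = 60.6 J.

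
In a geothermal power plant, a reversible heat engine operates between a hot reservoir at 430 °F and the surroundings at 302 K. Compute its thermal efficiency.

η ≈ 0.389

T_H = 430 °F → (430 − 32) × 5/9 = 221.11 °C = 494.26 K.
For a reversible engine, η = 1 − T_C/T_H = 1 − 302.00/494.26 = 0.389.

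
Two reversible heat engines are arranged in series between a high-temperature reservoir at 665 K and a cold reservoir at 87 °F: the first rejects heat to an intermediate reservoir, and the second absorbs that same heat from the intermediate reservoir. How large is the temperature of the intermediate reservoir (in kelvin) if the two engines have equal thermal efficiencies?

T_C = 87 °F → (87 − 32) × 5/9 = 30.56 °C = 303.71 K.
Equal efficiencies require 1 − T_m/T_H = 1 − T_C/T_m, i.e. T_m/T_H = T_C/T_m, so T_m = √(T_H·T_C) = √(665.00 × 303.71) = 449 K.

T_m ≈ 449 K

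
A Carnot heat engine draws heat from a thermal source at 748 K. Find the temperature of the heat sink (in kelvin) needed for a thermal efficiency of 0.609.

From η = 1 − T_C/T_H, T_C = T_H·(1 − η) = 748.00 × (1 − 0.609) = 292 K.

T_C ≈ 292 K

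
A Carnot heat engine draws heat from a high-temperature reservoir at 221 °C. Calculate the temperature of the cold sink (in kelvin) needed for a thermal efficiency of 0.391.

T_H = 221 °C → 221 + 273.15 = 494.15 K.
From η = 1 − T_C/T_H, T_C = T_H·(1 − η) = 494.15 × (1 − 0.391) = 301 K.

T_C ≈ 301 K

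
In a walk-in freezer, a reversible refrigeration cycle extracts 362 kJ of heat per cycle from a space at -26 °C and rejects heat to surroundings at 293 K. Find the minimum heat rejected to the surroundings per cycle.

Q_H ≈ 429.2 kJ

T_C = -26 °C → -26 + 273.15 = 247.15 K.
For a reversible cycle Q_H/Q_C = T_H/T_C, so Q_H = Q_C·T_H/T_C = 362 × 293.00/247.15 = 429.2 kJ.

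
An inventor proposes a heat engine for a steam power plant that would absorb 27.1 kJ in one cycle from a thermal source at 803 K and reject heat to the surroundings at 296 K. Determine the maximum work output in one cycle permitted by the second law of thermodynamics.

By the Carnot theorem, η_max = 1 − T_C/T_H = 1 − 296.00/803.00 = 0.6314.
W_max = η_max · Q_H = 0.6314 × 27.1 = 17.1 kJ.

W_max ≈ 17.1 kJ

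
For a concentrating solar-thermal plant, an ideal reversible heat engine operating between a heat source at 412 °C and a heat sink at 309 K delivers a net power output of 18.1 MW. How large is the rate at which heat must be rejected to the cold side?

T_H = 412 °C → 412 + 273.15 = 685.15 K.
Carnot efficiency: η = 1 − T_C/T_H = 1 − 309.00/685.15 = 0.5490.
Since Q_C/Q_H = T_C/T_H and Q_H = W/η, Q_C = W·T_C/(T_H − T_C) = 18.1 × 309.00/376.15 = 14.9 MW.

Q̇_C ≈ 14.9 MW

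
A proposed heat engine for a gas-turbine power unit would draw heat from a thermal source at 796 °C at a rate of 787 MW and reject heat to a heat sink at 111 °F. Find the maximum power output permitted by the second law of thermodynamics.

T_H = 796 °C → 796 + 273.15 = 1069.15 K.
T_C = 111 °F → (111 − 32) × 5/9 = 43.89 °C = 317.04 K.
No engine can exceed the Carnot limit: η_max = 1 − T_C/T_H = 1 − 317.04/1069.15 = 0.7035.
W_max = η_max · Q_H = 0.7035 × 787 = 554 MW.

Ẇ_max ≈ 554 MW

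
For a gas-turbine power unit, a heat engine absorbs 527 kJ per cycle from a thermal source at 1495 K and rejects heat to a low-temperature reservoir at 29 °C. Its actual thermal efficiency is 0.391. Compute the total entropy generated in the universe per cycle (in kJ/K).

T_C = 29 °C → 29 + 273.15 = 302.15 K.
W = η·Q_H = 0.391 × 527 = 206.1 kJ, so Q_C = Q_H − W = 320.9 kJ.
Entropy balance on the reservoirs: −Q_H/T_H = -0.3525 kJ/K, +Q_C/T_C = 1.062 kJ/K.
ΔS_univ = −Q_H/T_H + Q_C/T_C = 0.710 kJ/K (> 0, since η = 0.391 < η_Carnot = 0.798).

ΔS_univ ≈ 0.710 kJ/K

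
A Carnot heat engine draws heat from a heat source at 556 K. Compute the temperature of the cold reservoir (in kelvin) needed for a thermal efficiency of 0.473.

T_C ≈ 293 K

From η = 1 − T_C/T_H, T_C = T_H·(1 − η) = 556.00 × (1 − 0.473) = 293 K.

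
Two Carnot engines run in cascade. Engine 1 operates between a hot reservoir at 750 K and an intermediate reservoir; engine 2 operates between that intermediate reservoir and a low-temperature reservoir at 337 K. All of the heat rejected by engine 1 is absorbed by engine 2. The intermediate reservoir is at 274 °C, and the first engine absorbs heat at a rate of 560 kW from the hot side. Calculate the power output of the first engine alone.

Ẇ₁ ≈ 151 kW

T_m = 274 °C → 274 + 273.15 = 547.15 K.
First-stage efficiency η₁ = 1 − T_m/T_H = 1 − 547.15/750.00 = 0.2705.
W₁ = η₁·Q_H = 0.2705 × 560 = 151 kW.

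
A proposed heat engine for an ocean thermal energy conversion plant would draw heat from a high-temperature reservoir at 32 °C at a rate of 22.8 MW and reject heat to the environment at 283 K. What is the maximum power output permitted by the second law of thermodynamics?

T_H = 32 °C → 32 + 273.15 = 305.15 K.
The upper bound on efficiency is η_max = 1 − T_C/T_H = 1 − 283.00/305.15 = 0.0726.
W_max = η_max · Q_H = 0.0726 × 22.8 = 1.65 MW.

Ẇ_max ≈ 1.65 MW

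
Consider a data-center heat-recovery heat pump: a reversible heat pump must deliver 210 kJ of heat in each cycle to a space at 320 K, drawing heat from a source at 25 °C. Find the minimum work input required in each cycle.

T_C = 25 °C → 25 + 273.15 = 298.15 K.
The Carnot heat-pump COP is COP_HP = T_H/(T_H − T_C) = 320.00/21.85 = 14.6453.
W = Q_H/COP_HP = 210/14.6453 = 14.34 kJ.

W_in ≈ 14.34 kJ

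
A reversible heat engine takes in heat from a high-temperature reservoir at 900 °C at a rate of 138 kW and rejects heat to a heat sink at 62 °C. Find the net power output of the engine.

T_H = 900 °C → 900 + 273.15 = 1173.15 K.
T_C = 62 °C → 62 + 273.15 = 335.15 K.
Since the cycle is reversible, η = 1 − T_C/T_H = 1 − 335.15/1173.15 = 0.7143.
W = η·Q_H = 0.7143 × 138 = 98.6 kW.

Ẇ ≈ 98.6 kW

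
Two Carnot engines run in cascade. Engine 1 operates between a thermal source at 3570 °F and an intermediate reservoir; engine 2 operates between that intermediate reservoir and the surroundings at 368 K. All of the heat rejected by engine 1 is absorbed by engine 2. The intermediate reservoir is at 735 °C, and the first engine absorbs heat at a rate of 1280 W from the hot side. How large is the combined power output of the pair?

Ẇ_total ≈ 1070 W

T_H = 3570 °F → (3570 − 32) × 5/9 = 1965.56 °C = 2238.71 K.
Two reversible stages in series are equivalent to a single Carnot engine between T_H and T_C, so η_total = 1 − T_C/T_H = 1 − 368.00/2238.71 = 0.8356.
W_total = η_total · Q_H = 0.8356 × 1280 = 1070 W.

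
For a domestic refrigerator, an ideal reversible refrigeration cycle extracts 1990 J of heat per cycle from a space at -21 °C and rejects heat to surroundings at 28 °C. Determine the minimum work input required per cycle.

W_in ≈ 387 J

T_H = 28 °C → 28 + 273.15 = 301.15 K.
T_C = -21 °C → -21 + 273.15 = 252.15 K.
Carnot COP: COP_R = T_C/(T_H − T_C) = 252.15/49.00 = 5.1459.
W = Q_C/COP_R = 1990/5.1459 = 387 J.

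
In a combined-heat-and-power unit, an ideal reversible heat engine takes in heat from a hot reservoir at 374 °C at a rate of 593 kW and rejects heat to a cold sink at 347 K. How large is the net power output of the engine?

T_H = 374 °C → 374 + 273.15 = 647.15 K.
η_rev = 1 − T_C/T_H = 1 − 347.00/647.15 = 0.4638.
W = η·Q_H = 0.4638 × 593 = 275.0 kW.

Ẇ ≈ 275.0 kW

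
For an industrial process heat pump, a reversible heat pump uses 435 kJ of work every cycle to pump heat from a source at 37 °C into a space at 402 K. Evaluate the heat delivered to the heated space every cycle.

T_C = 37 °C → 37 + 273.15 = 310.15 K.
COP_HP = T_H/(T_H − T_C) = 402.00/91.85 = 4.3767.
Q_H = COP_HP · W = 4.3767 × 435 = 1900 kJ.

Q_H ≈ 1900 kJ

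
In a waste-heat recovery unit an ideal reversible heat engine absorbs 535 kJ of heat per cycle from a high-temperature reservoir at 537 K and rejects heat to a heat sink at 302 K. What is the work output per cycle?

Since the cycle is reversible, η = 1 − T_C/T_H = 1 − 302.00/537.00 = 0.4376.
W = η·Q_H = 0.4376 × 535 = 234 kJ.

W ≈ 234 kJ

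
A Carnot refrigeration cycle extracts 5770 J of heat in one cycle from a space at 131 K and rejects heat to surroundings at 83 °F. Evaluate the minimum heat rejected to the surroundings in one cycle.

T_H = 83 °F → (83 − 32) × 5/9 = 28.33 °C = 301.48 K.
For a reversible cycle Q_H/Q_C = T_H/T_C, so Q_H = Q_C·T_H/T_C = 5770 × 301.48/131.00 = 13280 J.

Q_H ≈ 13280 J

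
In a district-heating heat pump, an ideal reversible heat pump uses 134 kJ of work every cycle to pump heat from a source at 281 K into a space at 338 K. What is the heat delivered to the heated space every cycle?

Q_H ≈ 794.6 kJ

For a reversible heat pump, COP_HP = T_H/(T_H − T_C) = 338.00/57.00 = 5.9298.
Q_H = COP_HP · W = 5.9298 × 134 = 794.6 kJ.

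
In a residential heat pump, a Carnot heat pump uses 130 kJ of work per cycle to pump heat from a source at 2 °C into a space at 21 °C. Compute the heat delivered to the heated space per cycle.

Q_H ≈ 2010 kJ

T_H = 21 °C → 21 + 273.15 = 294.15 K.
T_C = 2 °C → 2 + 273.15 = 275.15 K.
COP_HP = T_H/(T_H − T_C) = 294.15/19.00 = 15.4816.
Q_H = COP_HP · W = 15.4816 × 130 = 2010 kJ.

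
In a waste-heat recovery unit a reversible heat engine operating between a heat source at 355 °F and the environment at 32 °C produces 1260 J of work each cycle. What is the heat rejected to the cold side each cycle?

T_H = 355 °F → (355 − 32) × 5/9 = 179.44 °C = 452.59 K.
T_C = 32 °C → 32 + 273.15 = 305.15 K.
η_rev = 1 − T_C/T_H = 1 − 305.15/452.59 = 0.3258.
Since Q_C/Q_H = T_C/T_H and Q_H = W/η, Q_C = W·T_C/(T_H − T_C) = 1260 × 305.15/147.44 = 2608 J.

Q_C ≈ 2608 J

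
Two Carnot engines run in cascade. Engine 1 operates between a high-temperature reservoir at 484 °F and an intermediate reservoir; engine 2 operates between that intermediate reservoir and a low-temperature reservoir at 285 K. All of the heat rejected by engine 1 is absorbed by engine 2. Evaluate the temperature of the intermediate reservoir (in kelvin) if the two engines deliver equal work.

T_H = 484 °F → (484 − 32) × 5/9 = 251.11 °C = 524.26 K.
For reversible stages Q_m = Q_H·(T_m/T_H). Setting W₁ = Q_H(1 − T_m/T_H) equal to W₂ = Q_m(1 − T_C/T_m) = Q_H·(T_m − T_C)/T_H gives T_H − T_m = T_m − T_C, so T_m = (T_H + T_C)/2 = (524.26 + 285.00)/2 = 405 K.

T_m ≈ 405 K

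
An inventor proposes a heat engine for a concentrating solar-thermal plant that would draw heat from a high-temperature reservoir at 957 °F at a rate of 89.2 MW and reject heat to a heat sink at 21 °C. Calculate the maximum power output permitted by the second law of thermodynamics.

T_H = 957 °F → (957 − 32) × 5/9 = 513.89 °C = 787.04 K.
T_C = 21 °C → 21 + 273.15 = 294.15 K.
The second-law ceiling is the Carnot efficiency, η_max = 1 − T_C/T_H = 1 − 294.15/787.04 = 0.6263.
W_max = η_max · Q_H = 0.6263 × 89.2 = 55.9 MW.

Ẇ_max ≈ 55.9 MW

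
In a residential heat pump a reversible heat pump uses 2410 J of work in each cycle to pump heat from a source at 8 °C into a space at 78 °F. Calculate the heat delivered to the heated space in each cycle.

T_H = 78 °F → (78 − 32) × 5/9 = 25.56 °C = 298.71 K.
T_C = 8 °C → 8 + 273.15 = 281.15 K.
Reversible heating COP: COP_HP = T_H/(T_H − T_C) = 298.71/17.56 = 17.0149.
Q_H = COP_HP · W = 17.0149 × 2410 = 41010 J.

Q_H ≈ 41010 J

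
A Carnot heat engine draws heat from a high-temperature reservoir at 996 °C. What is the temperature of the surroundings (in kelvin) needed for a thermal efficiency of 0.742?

T_C ≈ 327 K

T_H = 996 °C → 996 + 273.15 = 1269.15 K.
From η = 1 − T_C/T_H, T_C = T_H·(1 − η) = 1269.15 × (1 − 0.742) = 327 K.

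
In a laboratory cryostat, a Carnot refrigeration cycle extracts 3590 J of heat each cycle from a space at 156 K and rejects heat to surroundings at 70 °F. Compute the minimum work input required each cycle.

T_H = 70 °F → (70 − 32) × 5/9 = 21.11 °C = 294.26 K.
COP_R = T_C/(T_H − T_C) = 156.00/138.26 = 1.1283.
W = Q_C/COP_R = 3590/1.1283 = 3180 J.

W_in ≈ 3180 J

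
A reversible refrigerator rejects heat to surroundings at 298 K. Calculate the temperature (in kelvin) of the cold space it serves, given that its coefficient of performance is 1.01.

COP_R = T_C/(T_H − T_C) ⇒ T_C = T_H·COP_R/(1 + COP_R) = 298.00 × 1.01/(1 + 1.01) = 150 K.

T_C ≈ 150 K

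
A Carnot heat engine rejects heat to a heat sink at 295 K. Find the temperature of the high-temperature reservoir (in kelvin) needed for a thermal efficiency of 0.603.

From η = 1 − T_C/T_H, solving for T_H gives T_H = T_C/(1 − η) = 295.00/(1 − 0.603) = 743.1 K.

T_H ≈ 743.1 K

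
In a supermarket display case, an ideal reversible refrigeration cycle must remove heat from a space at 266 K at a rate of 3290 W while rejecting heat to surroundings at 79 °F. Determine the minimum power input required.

Ẇ_in ≈ 411 W

T_H = 79 °F → (79 − 32) × 5/9 = 26.11 °C = 299.26 K.
Carnot COP: COP_R = T_C/(T_H − T_C) = 266.00/33.26 = 7.9973.
W = Q_C/COP_R = 3290/7.9973 = 411 W.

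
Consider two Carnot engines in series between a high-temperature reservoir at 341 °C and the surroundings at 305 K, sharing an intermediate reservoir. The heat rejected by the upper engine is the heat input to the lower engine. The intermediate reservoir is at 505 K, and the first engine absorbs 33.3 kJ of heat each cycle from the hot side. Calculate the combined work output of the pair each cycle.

T_H = 341 °C → 341 + 273.15 = 614.15 K.
Two reversible stages in series are equivalent to a single Carnot engine between T_H and T_C, so η_total = 1 − T_C/T_H = 1 − 305.00/614.15 = 0.5034.
W_total = η_total · Q_H = 0.5034 × 33.3 = 16.76 kJ.

W_total ≈ 16.76 kJ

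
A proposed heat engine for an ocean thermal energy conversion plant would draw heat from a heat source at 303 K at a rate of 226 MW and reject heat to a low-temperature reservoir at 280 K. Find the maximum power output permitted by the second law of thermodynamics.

Ẇ_max ≈ 17.2 MW

By the Carnot theorem, η_max = 1 − T_C/T_H = 1 − 280.00/303.00 = 0.0759.
W_max = η_max · Q_H = 0.0759 × 226 = 17.2 MW.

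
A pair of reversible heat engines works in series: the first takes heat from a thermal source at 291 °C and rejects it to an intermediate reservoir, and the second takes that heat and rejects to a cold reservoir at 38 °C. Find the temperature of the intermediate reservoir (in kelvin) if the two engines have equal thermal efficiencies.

T_m ≈ 419 K

T_H = 291 °C → 291 + 273.15 = 564.15 K.
T_C = 38 °C → 38 + 273.15 = 311.15 K.
Equal efficiencies require 1 − T_m/T_H = 1 − T_C/T_m, i.e. T_m/T_H = T_C/T_m, so T_m = √(T_H·T_C) = √(564.15 × 311.15) = 419 K.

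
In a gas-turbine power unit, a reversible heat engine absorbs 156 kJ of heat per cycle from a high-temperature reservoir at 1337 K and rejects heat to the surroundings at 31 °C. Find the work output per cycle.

W ≈ 120.5 kJ

T_C = 31 °C → 31 + 273.15 = 304.15 K.
Carnot efficiency: η = 1 − T_C/T_H = 1 − 304.15/1337.00 = 0.7725.
W = η·Q_H = 0.7725 × 156 = 120.5 kJ.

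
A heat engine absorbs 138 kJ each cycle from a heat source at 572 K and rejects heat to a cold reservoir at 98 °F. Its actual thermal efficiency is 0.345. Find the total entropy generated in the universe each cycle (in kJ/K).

T_C = 98 °F → (98 − 32) × 5/9 = 36.67 °C = 309.82 K.
W = η·Q_H = 0.345 × 138 = 47.61 kJ, so Q_C = Q_H − W = 90.39 kJ.
The hot reservoir loses entropy Q_H/T_H = 138/572.00 = 0.2413 kJ/K; the cold reservoir gains Q_C/T_C = 90.39/309.82 = 0.2918 kJ/K.
ΔS_univ = −Q_H/T_H + Q_C/T_C = 0.05049 kJ/K (> 0, since η = 0.345 < η_Carnot = 0.458).

ΔS_univ ≈ 0.05049 kJ/K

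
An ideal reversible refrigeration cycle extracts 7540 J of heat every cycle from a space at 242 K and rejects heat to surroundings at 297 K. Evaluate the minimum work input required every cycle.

W_in ≈ 1710 J

The reversible coefficient of performance is COP_R = T_C/(T_H − T_C) = 242.00/55.00 = 4.4000.
W = Q_C/COP_R = 7540/4.4000 = 1710 J.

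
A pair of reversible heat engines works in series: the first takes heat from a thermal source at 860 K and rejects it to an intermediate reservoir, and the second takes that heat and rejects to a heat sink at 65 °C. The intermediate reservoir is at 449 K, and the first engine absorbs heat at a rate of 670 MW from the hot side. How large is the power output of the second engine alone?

T_C = 65 °C → 65 + 273.15 = 338.15 K.
Heat entering the second stage: Q_m = Q_H·(T_m/T_H) = 670 × 449.00/860.00 = 350 MW.
Second-stage efficiency η₂ = 1 − T_C/T_m = 1 − 338.15/449.00 = 0.2469, so W₂ = η₂·Q_m = 86.4 MW.

Ẇ₂ ≈ 86.4 MW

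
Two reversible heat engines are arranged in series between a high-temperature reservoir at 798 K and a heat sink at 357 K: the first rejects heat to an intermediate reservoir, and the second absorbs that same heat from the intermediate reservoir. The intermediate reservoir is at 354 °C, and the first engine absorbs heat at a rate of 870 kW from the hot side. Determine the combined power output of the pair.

Two reversible stages in series are equivalent to a single Carnot engine between T_H and T_C, so η_total = 1 − T_C/T_H = 1 − 357.00/798.00 = 0.5526.
W_total = η_total · Q_H = 0.5526 × 870 = 480.8 kW.

Ẇ_total ≈ 480.8 kW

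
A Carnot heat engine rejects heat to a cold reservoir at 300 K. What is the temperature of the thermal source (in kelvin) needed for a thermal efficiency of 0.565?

T_H ≈ 689.7 K

From η = 1 − T_C/T_H, solving for T_H gives T_H = T_C/(1 − η) = 300.00/(1 − 0.565) = 689.7 K.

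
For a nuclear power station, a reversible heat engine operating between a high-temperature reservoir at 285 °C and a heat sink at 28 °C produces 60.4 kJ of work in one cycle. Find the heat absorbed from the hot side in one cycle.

T_H = 285 °C → 285 + 273.15 = 558.15 K.
T_C = 28 °C → 28 + 273.15 = 301.15 K.
The Carnot efficiency is η = 1 − T_C/T_H = 1 − 301.15/558.15 = 0.4604.
Q_H = W/η = 60.4/0.4604 = 131 kJ.

Q_H ≈ 131 kJ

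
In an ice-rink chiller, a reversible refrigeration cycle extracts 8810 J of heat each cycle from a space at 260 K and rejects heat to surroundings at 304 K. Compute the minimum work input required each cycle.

W_in ≈ 1491 J

The reversible coefficient of performance is COP_R = T_C/(T_H − T_C) = 260.00/44.00 = 5.9091.
W = Q_C/COP_R = 8810/5.9091 = 1491 J.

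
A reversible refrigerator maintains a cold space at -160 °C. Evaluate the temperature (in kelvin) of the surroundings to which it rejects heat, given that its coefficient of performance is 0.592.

T_C = -160 °C → -160 + 273.15 = 113.15 K.
COP_R = T_C/(T_H − T_C) ⇒ T_H = T_C·(1 + 1/COP_R) = 113.15 × (1 + 1/0.592) = 304 K.

T_H ≈ 304 K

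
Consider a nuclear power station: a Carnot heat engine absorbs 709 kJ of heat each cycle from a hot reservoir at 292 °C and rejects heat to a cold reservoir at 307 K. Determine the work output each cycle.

T_H = 292 °C → 292 + 273.15 = 565.15 K.
Since the cycle is reversible, η = 1 − T_C/T_H = 1 − 307.00/565.15 = 0.4568.
W = η·Q_H = 0.4568 × 709 = 324 kJ.

W ≈ 324 kJ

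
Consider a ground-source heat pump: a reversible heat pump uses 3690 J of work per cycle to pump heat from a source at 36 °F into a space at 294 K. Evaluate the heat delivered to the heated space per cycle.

T_C = 36 °F → (36 − 32) × 5/9 = 2.22 °C = 275.37 K.
The Carnot heat-pump COP is COP_HP = T_H/(T_H − T_C) = 294.00/18.63 = 15.7829.
Q_H = COP_HP · W = 15.7829 × 3690 = 58240 J.

Q_H ≈ 58240 J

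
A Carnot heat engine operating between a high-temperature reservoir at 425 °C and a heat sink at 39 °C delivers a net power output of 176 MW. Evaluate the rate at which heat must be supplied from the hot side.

T_H = 425 °C → 425 + 273.15 = 698.15 K.
T_C = 39 °C → 39 + 273.15 = 312.15 K.
The Carnot efficiency is η = 1 − T_C/T_H = 1 − 312.15/698.15 = 0.5529.
Q_H = W/η = 176/0.5529 = 318 MW.

Q̇_H ≈ 318 MW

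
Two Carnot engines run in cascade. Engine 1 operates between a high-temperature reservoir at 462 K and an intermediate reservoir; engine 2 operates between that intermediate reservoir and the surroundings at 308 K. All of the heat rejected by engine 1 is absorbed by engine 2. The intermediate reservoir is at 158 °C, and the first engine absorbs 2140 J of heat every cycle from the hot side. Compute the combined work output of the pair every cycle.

Two reversible stages in series are equivalent to a single Carnot engine between T_H and T_C, so η_total = 1 − T_C/T_H = 1 − 308.00/462.00 = 0.3333.
W_total = η_total · Q_H = 0.3333 × 2140 = 713 J.

W_total ≈ 713 J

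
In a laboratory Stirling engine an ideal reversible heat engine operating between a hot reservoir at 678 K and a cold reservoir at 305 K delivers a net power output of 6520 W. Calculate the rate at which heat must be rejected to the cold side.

The Carnot efficiency is η = 1 − T_C/T_H = 1 − 305.00/678.00 = 0.5501.
Since Q_C/Q_H = T_C/T_H and Q_H = W/η, Q_C = W·T_C/(T_H − T_C) = 6520 × 305.00/373.00 = 5330 W.

Q̇_C ≈ 5330 W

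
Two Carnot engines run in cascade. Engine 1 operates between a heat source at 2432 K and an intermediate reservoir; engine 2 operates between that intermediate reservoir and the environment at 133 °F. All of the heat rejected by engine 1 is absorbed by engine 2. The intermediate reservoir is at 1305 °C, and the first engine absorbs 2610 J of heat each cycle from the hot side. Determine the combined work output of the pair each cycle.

W_total ≈ 2260 J

T_C = 133 °F → (133 − 32) × 5/9 = 56.11 °C = 329.26 K.
Two reversible stages in series are equivalent to a single Carnot engine between T_H and T_C, so η_total = 1 − T_C/T_H = 1 − 329.26/2432.00 = 0.8646.
W_total = η_total · Q_H = 0.8646 × 2610 = 2260 J.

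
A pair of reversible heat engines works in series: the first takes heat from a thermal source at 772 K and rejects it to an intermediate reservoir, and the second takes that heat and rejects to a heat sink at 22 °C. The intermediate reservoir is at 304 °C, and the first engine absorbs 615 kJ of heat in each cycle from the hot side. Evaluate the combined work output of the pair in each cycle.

W_total ≈ 380 kJ

T_C = 22 °C → 22 + 273.15 = 295.15 K.
Two reversible stages in series are equivalent to a single Carnot engine between T_H and T_C, so η_total = 1 − T_C/T_H = 1 − 295.15/772.00 = 0.6177.
W_total = η_total · Q_H = 0.6177 × 615 = 380 kJ.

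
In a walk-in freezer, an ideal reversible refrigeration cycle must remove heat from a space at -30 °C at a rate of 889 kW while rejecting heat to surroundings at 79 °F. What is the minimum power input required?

T_H = 79 °F → (79 − 32) × 5/9 = 26.11 °C = 299.26 K.
T_C = -30 °C → -30 + 273.15 = 243.15 K.
The reversible coefficient of performance is COP_R = T_C/(T_H − T_C) = 243.15/56.11 = 4.3334.
W = Q_C/COP_R = 889/4.3334 = 205.2 kW.

Ẇ_in ≈ 205.2 kW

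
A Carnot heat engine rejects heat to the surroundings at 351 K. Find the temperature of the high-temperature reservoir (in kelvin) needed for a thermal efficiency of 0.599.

T_H ≈ 875 K

From η = 1 − T_C/T_H, solving for T_H gives T_H = T_C/(1 − η) = 351.00/(1 − 0.599) = 875 K.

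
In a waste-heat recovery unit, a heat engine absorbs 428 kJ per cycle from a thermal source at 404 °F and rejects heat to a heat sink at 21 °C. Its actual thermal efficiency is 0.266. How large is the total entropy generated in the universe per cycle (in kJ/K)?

ΔS_univ ≈ 0.176 kJ/K

T_H = 404 °F → (404 − 32) × 5/9 = 206.67 °C = 479.82 K.
T_C = 21 °C → 21 + 273.15 = 294.15 K.
W = η·Q_H = 0.266 × 428 = 113.8 kJ, so Q_C = Q_H − W = 314.2 kJ.
Entropy balance on the reservoirs: −Q_H/T_H = -0.8920 kJ/K, +Q_C/T_C = 1.068 kJ/K.
ΔS_univ = −Q_H/T_H + Q_C/T_C = 0.176 kJ/K (> 0, since η = 0.266 < η_Carnot = 0.387).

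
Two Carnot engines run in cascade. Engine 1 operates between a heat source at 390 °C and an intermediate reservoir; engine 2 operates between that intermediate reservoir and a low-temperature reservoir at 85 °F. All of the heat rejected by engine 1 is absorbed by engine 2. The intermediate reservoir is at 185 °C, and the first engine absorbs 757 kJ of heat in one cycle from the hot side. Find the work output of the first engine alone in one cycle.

W₁ ≈ 234 kJ

T_H = 390 °C → 390 + 273.15 = 663.15 K.
T_C = 85 °F → (85 − 32) × 5/9 = 29.44 °C = 302.59 K.
T_m = 185 °C → 185 + 273.15 = 458.15 K.
First-stage efficiency η₁ = 1 − T_m/T_H = 1 − 458.15/663.15 = 0.3091.
W₁ = η₁·Q_H = 0.3091 × 757 = 234 kJ.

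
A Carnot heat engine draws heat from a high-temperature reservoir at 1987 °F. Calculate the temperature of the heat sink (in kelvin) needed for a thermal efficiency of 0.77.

T_C ≈ 313 K

T_H = 1987 °F → (1987 − 32) × 5/9 = 1086.11 °C = 1359.26 K.
From η = 1 − T_C/T_H, T_C = T_H·(1 − η) = 1359.26 × (1 − 0.77) = 313 K.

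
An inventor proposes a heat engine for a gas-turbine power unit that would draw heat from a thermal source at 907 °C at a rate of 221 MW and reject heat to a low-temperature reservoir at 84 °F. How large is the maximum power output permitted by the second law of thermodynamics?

T_H = 907 °C → 907 + 273.15 = 1180.15 K.
T_C = 84 °F → (84 − 32) × 5/9 = 28.89 °C = 302.04 K.
No engine can exceed the Carnot limit: η_max = 1 − T_C/T_H = 1 − 302.04/1180.15 = 0.7441.
W_max = η_max · Q_H = 0.7441 × 221 = 164 MW.

Ẇ_max ≈ 164 MW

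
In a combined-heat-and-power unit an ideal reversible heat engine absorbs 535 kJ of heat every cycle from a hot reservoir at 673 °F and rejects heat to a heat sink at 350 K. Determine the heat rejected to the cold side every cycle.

Q_C ≈ 298 kJ

T_H = 673 °F → (673 − 32) × 5/9 = 356.11 °C = 629.26 K.
η_rev = 1 − T_C/T_H = 1 − 350.00/629.26 = 0.4438.
For a reversible cycle Q_C/Q_H = T_C/T_H, so Q_C = 535 × 350.00/629.26 = 298 kJ.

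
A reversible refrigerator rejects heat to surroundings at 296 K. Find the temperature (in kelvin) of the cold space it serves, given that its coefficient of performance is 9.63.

COP_R = T_C/(T_H − T_C) ⇒ T_C = T_H·COP_R/(1 + COP_R) = 296.00 × 9.63/(1 + 9.63) = 268.2 K.

T_C ≈ 268.2 K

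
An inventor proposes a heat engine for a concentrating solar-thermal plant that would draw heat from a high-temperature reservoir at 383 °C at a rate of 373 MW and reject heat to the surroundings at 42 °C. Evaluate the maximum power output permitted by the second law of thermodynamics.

Ẇ_max ≈ 194 MW

T_H = 383 °C → 383 + 273.15 = 656.15 K.
T_C = 42 °C → 42 + 273.15 = 315.15 K.
By the Carnot theorem, η_max = 1 − T_C/T_H = 1 − 315.15/656.15 = 0.5197.
W_max = η_max · Q_H = 0.5197 × 373 = 194 MW.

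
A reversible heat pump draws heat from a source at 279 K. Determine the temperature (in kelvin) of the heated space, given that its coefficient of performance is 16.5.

T_H ≈ 297.0 K

COP_HP = T_H/(T_H − T_C) ⇒ T_H = T_C·COP_HP/(COP_HP − 1) = 279.00 × 16.5/(16.5 − 1) = 297.0 K.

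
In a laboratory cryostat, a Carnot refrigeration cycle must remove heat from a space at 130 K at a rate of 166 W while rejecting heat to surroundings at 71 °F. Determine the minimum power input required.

Ẇ_in ≈ 210 W

T_H = 71 °F → (71 − 32) × 5/9 = 21.67 °C = 294.82 K.
The reversible coefficient of performance is COP_R = T_C/(T_H − T_C) = 130.00/164.82 = 0.7888.
W = Q_C/COP_R = 166/0.7888 = 210 W.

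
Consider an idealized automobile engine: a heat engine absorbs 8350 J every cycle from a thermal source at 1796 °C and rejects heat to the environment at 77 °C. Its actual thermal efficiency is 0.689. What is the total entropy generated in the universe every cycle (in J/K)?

T_H = 1796 °C → 1796 + 273.15 = 2069.15 K.
T_C = 77 °C → 77 + 273.15 = 350.15 K.
W = η·Q_H = 0.689 × 8350 = 5753 J, so Q_C = Q_H − W = 2597 J.
Reservoir entropy changes: ΔS_H = −Q_H/T_H = −8350/2069.15 = -4.035 J/K and ΔS_C = +Q_C/T_C = 2597/350.15 = 7.416 J/K.
ΔS_univ = −Q_H/T_H + Q_C/T_C = 3.38 J/K (> 0, since η = 0.689 < η_Carnot = 0.831).

ΔS_univ ≈ 3.38 J/K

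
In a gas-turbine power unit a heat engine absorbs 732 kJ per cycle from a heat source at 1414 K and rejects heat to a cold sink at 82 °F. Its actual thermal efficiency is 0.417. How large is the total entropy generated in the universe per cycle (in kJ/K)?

T_C = 82 °F → (82 − 32) × 5/9 = 27.78 °C = 300.93 K.
W = η·Q_H = 0.417 × 732 = 305.2 kJ, so Q_C = Q_H − W = 426.8 kJ.
The hot reservoir loses entropy Q_H/T_H = 732/1414.00 = 0.5177 kJ/K; the cold reservoir gains Q_C/T_C = 426.8/300.93 = 1.418 kJ/K.
ΔS_univ = −Q_H/T_H + Q_C/T_C = 0.900 kJ/K (> 0, since η = 0.417 < η_Carnot = 0.787).

ΔS_univ ≈ 0.900 kJ/K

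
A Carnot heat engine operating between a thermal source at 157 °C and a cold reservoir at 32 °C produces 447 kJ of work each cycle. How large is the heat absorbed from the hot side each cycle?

T_H = 157 °C → 157 + 273.15 = 430.15 K.
T_C = 32 °C → 32 + 273.15 = 305.15 K.
η_rev = 1 − T_C/T_H = 1 − 305.15/430.15 = 0.2906.
Q_H = W/η = 447/0.2906 = 1538 kJ.

Q_H ≈ 1538 kJ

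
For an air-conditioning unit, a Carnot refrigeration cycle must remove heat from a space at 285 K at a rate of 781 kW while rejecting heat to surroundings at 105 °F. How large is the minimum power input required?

Ẇ_in ≈ 78.7 kW

T_H = 105 °F → (105 − 32) × 5/9 = 40.56 °C = 313.71 K.
Carnot COP: COP_R = T_C/(T_H − T_C) = 285.00/28.71 = 9.9284.
W = Q_C/COP_R = 781/9.9284 = 78.7 kW.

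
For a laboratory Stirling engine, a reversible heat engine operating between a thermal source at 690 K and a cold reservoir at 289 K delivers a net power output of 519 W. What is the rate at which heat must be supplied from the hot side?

Q̇_H ≈ 893 W

Since the cycle is reversible, η = 1 − T_C/T_H = 1 − 289.00/690.00 = 0.5812.
Q_H = W/η = 519/0.5812 = 893 W.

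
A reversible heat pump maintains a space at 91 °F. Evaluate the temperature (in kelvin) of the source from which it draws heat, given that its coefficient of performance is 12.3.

T_H = 91 °F → (91 − 32) × 5/9 = 32.78 °C = 305.93 K.
COP_HP = T_H/(T_H − T_C) ⇒ T_C = T_H·(COP_HP − 1)/COP_HP = 305.93 × (12.3 − 1)/12.3 = 281 K.

T_C ≈ 281 K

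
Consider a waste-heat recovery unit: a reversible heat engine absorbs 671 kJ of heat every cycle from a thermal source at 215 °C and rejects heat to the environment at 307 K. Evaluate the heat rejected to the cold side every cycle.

T_H = 215 °C → 215 + 273.15 = 488.15 K.
η_rev = 1 − T_C/T_H = 1 − 307.00/488.15 = 0.3711.
For a reversible cycle Q_C/Q_H = T_C/T_H, so Q_C = 671 × 307.00/488.15 = 422 kJ.

Q_C ≈ 422 kJ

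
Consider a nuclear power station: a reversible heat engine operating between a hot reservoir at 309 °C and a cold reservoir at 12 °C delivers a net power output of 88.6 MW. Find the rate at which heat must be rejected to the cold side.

T_H = 309 °C → 309 + 273.15 = 582.15 K.
T_C = 12 °C → 12 + 273.15 = 285.15 K.
Carnot efficiency: η = 1 − T_C/T_H = 1 − 285.15/582.15 = 0.5102.
Since Q_C/Q_H = T_C/T_H and Q_H = W/η, Q_C = W·T_C/(T_H − T_C) = 88.6 × 285.15/297.00 = 85.06 MW.

Q̇_C ≈ 85.06 MW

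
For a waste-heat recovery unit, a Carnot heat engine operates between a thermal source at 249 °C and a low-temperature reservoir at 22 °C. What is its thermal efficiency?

η ≈ 0.435

T_H = 249 °C → 249 + 273.15 = 522.15 K.
T_C = 22 °C → 22 + 273.15 = 295.15 K.
Since the cycle is reversible, η = 1 − T_C/T_H = 1 − 295.15/522.15 = 0.435.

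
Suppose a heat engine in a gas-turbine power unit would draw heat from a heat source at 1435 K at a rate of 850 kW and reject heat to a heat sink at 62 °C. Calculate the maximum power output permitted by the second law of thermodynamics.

Ẇ_max ≈ 651.5 kW

T_C = 62 °C → 62 + 273.15 = 335.15 K.
The upper bound on efficiency is η_max = 1 − T_C/T_H = 1 − 335.15/1435.00 = 0.7664.
W_max = η_max · Q_H = 0.7664 × 850 = 651.5 kW.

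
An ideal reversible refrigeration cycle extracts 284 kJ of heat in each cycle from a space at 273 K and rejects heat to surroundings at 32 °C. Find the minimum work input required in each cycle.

W_in ≈ 33.4 kJ

T_H = 32 °C → 32 + 273.15 = 305.15 K.
COP_R = T_C/(T_H − T_C) = 273.00/32.15 = 8.4914.
W = Q_C/COP_R = 284/8.4914 = 33.4 kJ.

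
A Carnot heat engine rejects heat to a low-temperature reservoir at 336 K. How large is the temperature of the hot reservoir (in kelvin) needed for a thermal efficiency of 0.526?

From η = 1 − T_C/T_H, solving for T_H gives T_H = T_C/(1 − η) = 336.00/(1 − 0.526) = 709 K.

T_H ≈ 709 K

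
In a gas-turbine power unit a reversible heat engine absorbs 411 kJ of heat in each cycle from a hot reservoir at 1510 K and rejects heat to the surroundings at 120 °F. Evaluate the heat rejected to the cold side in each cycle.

Q_C ≈ 87.7 kJ

T_C = 120 °F → (120 − 32) × 5/9 = 48.89 °C = 322.04 K.
η_rev = 1 − T_C/T_H = 1 − 322.04/1510.00 = 0.7867.
For a reversible cycle Q_C/Q_H = T_C/T_H, so Q_C = 411 × 322.04/1510.00 = 87.7 kJ.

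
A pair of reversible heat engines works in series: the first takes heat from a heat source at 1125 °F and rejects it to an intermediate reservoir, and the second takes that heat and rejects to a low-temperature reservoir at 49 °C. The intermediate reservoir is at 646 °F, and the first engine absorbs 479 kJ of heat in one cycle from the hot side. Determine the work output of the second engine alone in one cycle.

W₂ ≈ 158.9 kJ

T_H = 1125 °F → (1125 − 32) × 5/9 = 607.22 °C = 880.37 K.
T_C = 49 °C → 49 + 273.15 = 322.15 K.
T_m = 646 °F → (646 − 32) × 5/9 = 341.11 °C = 614.26 K.
Heat entering the second stage: Q_m = Q_H·(T_m/T_H) = 479 × 614.26/880.37 = 334.2 kJ.
Second-stage efficiency η₂ = 1 − T_C/T_m = 1 − 322.15/614.26 = 0.4755, so W₂ = η₂·Q_m = 158.9 kJ.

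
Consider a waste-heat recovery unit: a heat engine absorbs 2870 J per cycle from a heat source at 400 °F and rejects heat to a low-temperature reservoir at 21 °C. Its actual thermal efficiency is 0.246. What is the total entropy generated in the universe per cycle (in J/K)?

ΔS_univ ≈ 1.35 J/K

T_H = 400 °F → (400 − 32) × 5/9 = 204.44 °C = 477.59 K.
T_C = 21 °C → 21 + 273.15 = 294.15 K.
W = η·Q_H = 0.246 × 2870 = 706.0 J, so Q_C = Q_H − W = 2164 J.
Reservoir entropy changes: ΔS_H = −Q_H/T_H = −2870/477.59 = -6.009 J/K and ΔS_C = +Q_C/T_C = 2164/294.15 = 7.357 J/K.
ΔS_univ = −Q_H/T_H + Q_C/T_C = 1.35 J/K (> 0, since η = 0.246 < η_Carnot = 0.384).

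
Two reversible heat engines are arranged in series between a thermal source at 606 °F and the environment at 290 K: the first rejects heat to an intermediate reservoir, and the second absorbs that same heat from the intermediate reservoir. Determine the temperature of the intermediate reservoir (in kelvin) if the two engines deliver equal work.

T_m ≈ 441 K

T_H = 606 °F → (606 − 32) × 5/9 = 318.89 °C = 592.04 K.
For reversible stages Q_m = Q_H·(T_m/T_H). Setting W₁ = Q_H(1 − T_m/T_H) equal to W₂ = Q_m(1 − T_C/T_m) = Q_H·(T_m − T_C)/T_H gives T_H − T_m = T_m − T_C, so T_m = (T_H + T_C)/2 = (592.04 + 290.00)/2 = 441 K.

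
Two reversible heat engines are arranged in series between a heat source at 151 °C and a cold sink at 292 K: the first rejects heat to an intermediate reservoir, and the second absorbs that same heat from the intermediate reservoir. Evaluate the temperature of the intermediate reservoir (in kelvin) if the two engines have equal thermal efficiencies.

T_m ≈ 352 K

T_H = 151 °C → 151 + 273.15 = 424.15 K.
Equal efficiencies require 1 − T_m/T_H = 1 − T_C/T_m, i.e. T_m/T_H = T_C/T_m, so T_m = √(T_H·T_C) = √(424.15 × 292.00) = 352 K.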